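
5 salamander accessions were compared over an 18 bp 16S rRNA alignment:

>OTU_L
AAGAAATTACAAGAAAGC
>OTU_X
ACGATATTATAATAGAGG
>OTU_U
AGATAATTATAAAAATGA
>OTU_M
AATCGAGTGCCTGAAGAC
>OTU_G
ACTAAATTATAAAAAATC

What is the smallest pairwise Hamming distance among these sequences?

Pairwise Hamming distances:
  OTU_L vs OTU_X: 6
  OTU_L vs OTU_U: 7
  OTU_L vs OTU_M: 9
  OTU_L vs OTU_G: 5
  OTU_X vs OTU_U: 8
  OTU_X vs OTU_M: 14
  OTU_X vs OTU_G: 6
  OTU_U vs OTU_M: 13
  OTU_U vs OTU_G: 6
  OTU_M vs OTU_G: 11
The smallest is 5, between OTU_L and OTU_G.

5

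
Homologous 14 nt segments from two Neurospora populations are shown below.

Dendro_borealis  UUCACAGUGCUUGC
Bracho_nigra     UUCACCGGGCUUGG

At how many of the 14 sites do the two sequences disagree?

3

Differing sites — 6:A/C; 8:U/G; 14:C/G.
That gives 3 mismatches out of 14 aligned sites, so the Hamming distance is 3.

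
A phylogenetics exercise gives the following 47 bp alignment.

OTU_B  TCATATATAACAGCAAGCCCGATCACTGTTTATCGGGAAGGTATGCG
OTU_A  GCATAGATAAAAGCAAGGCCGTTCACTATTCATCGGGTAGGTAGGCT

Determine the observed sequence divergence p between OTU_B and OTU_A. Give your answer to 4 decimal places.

Mismatches occur at site 1 (T→G), site 6 (T→G), site 11 (C→A), site 18 (C→G), site 22 (A→T), site 28 (G→A), site 31 (T→C), site 38 (A→T), site 44 (T→G), site 47 (G→T).
There are 10 differences over 47 sites, so p = 10/47 = 0.2128.

0.2128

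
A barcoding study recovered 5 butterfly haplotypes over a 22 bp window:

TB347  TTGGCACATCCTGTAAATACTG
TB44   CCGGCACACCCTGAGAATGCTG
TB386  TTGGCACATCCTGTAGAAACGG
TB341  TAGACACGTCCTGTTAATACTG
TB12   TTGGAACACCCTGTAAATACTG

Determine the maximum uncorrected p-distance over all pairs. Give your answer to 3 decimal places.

0.409

Pairwise Hamming distances:
  TB347 vs TB44: 6
  TB347 vs TB386: 3
  TB347 vs TB341: 4
  TB347 vs TB12: 2
  TB44 vs TB386: 9
  TB44 vs TB341: 8
  TB44 vs TB12: 6
  TB386 vs TB341: 7
  TB386 vs TB12: 5
  TB341 vs TB12: 6
The largest is 9 mismatches, between TB44 and TB386; p = 9/22 = 0.409.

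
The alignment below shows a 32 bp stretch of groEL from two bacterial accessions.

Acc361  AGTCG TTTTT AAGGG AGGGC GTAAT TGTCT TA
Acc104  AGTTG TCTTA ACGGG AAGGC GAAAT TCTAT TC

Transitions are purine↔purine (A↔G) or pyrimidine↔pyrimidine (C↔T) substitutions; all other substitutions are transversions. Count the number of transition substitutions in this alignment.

3

Differing sites — 4:C/T (Ti); 7:T/C (Ti); 10:T/A (Tv); 12:A/C (Tv); 17:G/A (Ti); 22:T/A (Tv); 27:G/C (Tv); 29:C/A (Tv); 32:A/C (Tv).
Of the 9 differences, 3 transitions and 6 transversions, so the answer is 3.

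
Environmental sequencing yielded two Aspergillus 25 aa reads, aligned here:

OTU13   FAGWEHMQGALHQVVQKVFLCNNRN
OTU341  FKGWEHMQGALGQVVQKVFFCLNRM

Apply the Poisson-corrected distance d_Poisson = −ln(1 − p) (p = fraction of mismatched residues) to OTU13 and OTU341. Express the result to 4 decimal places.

0.2231

The sequences differ at positions 2 (A/K), 12 (H/G), 20 (L/F), 22 (N/L), 25 (N/M).
p = 5/25 = 0.200000.
d = −ln(1 − 0.200000) = −ln(0.800000) = 0.2231.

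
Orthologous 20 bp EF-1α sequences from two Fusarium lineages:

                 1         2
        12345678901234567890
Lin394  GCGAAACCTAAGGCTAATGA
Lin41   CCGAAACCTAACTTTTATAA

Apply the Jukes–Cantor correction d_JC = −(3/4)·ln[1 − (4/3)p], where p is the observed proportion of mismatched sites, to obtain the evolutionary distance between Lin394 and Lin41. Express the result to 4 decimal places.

0.3831

Mismatches occur at site 1 (G/C), site 12 (G/C), site 13 (G/T), site 14 (C/T), site 16 (A/T), site 19 (G/A).
p = 6/20 = 0.300000.
d = −0.75 · ln(1 − (4/3)·0.300000) = −0.75 · ln(0.600000) = −0.75 · (-0.510826) = 0.3831.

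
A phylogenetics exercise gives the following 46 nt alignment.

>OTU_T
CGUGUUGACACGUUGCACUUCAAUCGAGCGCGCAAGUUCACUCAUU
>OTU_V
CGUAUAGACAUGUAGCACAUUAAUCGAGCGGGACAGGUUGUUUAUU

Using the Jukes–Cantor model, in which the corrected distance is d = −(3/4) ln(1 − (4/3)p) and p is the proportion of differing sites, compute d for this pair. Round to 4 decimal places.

0.3904

Mismatches occur at site 4 (G↔A), site 6 (U↔A), site 11 (C↔U), site 14 (U↔A), site 19 (U↔A), site 21 (C↔U), site 31 (C↔G), site 33 (C↔A), site 34 (A↔C), site 37 (U↔G), site 39 (C↔U), site 40 (A↔G), site 41 (C↔U), site 43 (C↔U).
p = 14/46 = 0.304348.
d = −0.75 · ln(1 − (4/3)·0.304348) = −0.75 · ln(0.594203) = −0.75 · (-0.520534) = 0.3904.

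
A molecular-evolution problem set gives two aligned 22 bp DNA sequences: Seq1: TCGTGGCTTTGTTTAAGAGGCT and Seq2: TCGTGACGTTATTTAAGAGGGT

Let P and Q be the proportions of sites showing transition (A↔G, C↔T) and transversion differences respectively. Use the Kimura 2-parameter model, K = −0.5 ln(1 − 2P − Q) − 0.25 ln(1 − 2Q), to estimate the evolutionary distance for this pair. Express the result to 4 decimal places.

0.2094

The sequences differ at positions 6 (G/A, transition), 8 (T/G, transversion), 11 (G/A, transition), 21 (C/G, transversion).
Of the 4 differences, 2 transitions and 2 transversions over 22 sites: P = 2/22 = 0.090909, Q = 2/22 = 0.090909.
d = −0.5·ln(0.727273) − 0.25·ln(0.818182) = −0.5·(-0.318453) − 0.25·(-0.200670) = 0.2094.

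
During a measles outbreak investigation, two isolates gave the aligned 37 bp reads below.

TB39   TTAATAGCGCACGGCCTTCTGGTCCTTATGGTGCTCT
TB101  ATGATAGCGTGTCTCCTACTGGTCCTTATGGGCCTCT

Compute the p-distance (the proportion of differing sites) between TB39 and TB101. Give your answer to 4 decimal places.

0.2703

The sequences differ at positions 1 (T/A), 3 (A/G), 10 (C/T), 11 (A/G), 12 (C/T), 13 (G/C), 14 (G/T), 18 (T/A), 32 (T/G), 33 (G/C).
There are 10 differences over 37 sites, so p = 10/37 = 0.2703.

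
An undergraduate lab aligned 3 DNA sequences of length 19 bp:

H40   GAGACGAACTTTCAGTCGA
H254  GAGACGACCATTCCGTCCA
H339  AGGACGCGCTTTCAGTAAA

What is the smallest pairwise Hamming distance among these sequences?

Pairwise Hamming distances:
  H40 vs H254: 4
  H40 vs H339: 6
  H254 vs H339: 8
The smallest is 4, between H40 and H254.

4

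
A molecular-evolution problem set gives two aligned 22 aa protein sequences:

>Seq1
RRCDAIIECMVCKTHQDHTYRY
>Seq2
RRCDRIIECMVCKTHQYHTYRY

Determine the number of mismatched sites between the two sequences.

The sequences differ at positions 5 (A/R), 17 (D/Y).
That gives 2 mismatches out of 22 aligned sites, so the Hamming distance is 2.

2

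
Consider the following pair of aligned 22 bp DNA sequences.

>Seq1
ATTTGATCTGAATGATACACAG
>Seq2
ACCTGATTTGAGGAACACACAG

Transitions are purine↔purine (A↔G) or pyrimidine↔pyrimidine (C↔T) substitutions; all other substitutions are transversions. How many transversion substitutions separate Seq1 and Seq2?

Mismatches occur at site 2 (T/C, transition), site 3 (T/C, transition), site 8 (C/T, transition), site 12 (A/G, transition), site 13 (T/G, transversion), site 14 (G/A, transition), site 16 (T/C, transition).
Of the 7 differences, 6 transitions and 1 transversion, so the answer is 1.

1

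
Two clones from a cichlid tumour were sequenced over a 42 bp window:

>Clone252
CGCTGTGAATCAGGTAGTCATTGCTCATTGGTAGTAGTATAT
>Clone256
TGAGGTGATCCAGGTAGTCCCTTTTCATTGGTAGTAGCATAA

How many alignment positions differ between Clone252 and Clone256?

11

The sequences differ at positions 1 (C/T), 3 (C/A), 4 (T/G), 9 (A/T), 10 (T/C), 20 (A/C), 21 (T/C), 23 (G/T), 24 (C/T), 38 (T/C), 42 (T/A).
That gives 11 mismatches out of 42 aligned sites, so the Hamming distance is 11.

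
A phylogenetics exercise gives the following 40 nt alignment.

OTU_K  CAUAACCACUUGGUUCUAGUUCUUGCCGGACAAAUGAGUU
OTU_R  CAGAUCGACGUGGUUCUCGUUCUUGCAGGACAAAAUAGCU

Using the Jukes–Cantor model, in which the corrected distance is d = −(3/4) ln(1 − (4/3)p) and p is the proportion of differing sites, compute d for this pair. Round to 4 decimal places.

Differing sites — 3:U/G; 5:A/U; 7:C/G; 10:U/G; 18:A/C; 27:C/A; 35:U/A; 36:G/U; 39:U/C.
p = 9/40 = 0.225000.
d = −0.75 · ln(1 − (4/3)·0.225000) = −0.75 · ln(0.700000) = −0.75 · (-0.356675) = 0.2675.

0.2675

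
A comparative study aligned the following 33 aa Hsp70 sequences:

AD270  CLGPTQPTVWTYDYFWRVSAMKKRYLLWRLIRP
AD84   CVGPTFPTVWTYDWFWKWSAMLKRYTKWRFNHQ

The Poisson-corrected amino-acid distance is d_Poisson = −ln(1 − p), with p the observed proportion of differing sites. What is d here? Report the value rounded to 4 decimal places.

0.4520

Differing sites — 2:L/V; 6:Q/F; 14:Y/W; 17:R/K; 18:V/W; 22:K/L; 26:L/T; 27:L/K; 30:L/F; 31:I/N; 32:R/H; 33:P/Q.
p = 12/33 = 0.363636.
d = −ln(1 − 0.363636) = −ln(0.636364) = 0.4520.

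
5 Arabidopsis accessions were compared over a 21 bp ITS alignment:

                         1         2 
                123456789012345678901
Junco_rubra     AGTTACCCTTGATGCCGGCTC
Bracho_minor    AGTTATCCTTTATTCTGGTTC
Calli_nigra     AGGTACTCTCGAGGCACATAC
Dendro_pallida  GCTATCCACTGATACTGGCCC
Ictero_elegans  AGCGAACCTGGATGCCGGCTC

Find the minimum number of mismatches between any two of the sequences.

4

Pairwise Hamming distances:
  Junco_rubra vs Bracho_minor: 5
  Junco_rubra vs Calli_nigra: 9
  Junco_rubra vs Dendro_pallida: 9
  Junco_rubra vs Ictero_elegans: 4
  Bracho_minor vs Calli_nigra: 11
  Bracho_minor vs Dendro_pallida: 11
  Bracho_minor vs Ictero_elegans: 8
  Calli_nigra vs Dendro_pallida: 16
  Calli_nigra vs Ictero_elegans: 11
  Dendro_pallida vs Ictero_elegans: 12
The smallest is 4, between Junco_rubra and Ictero_elegans.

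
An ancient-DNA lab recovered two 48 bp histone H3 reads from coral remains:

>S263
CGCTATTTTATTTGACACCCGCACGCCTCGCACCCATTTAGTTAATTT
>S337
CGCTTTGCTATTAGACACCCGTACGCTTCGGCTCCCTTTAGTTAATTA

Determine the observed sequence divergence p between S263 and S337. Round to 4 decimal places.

0.2292

Differing sites — 5:A/T; 7:T/G; 8:T/C; 13:T/A; 22:C/T; 27:C/T; 31:C/G; 32:A/C; 33:C/T; 36:A/C; 48:T/A.
There are 11 differences over 48 sites, so p = 11/48 = 0.2292.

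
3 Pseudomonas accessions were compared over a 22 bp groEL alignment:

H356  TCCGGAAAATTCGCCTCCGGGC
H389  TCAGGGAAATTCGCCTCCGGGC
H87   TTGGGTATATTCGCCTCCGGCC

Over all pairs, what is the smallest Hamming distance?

Pairwise Hamming distances:
  H356 vs H389: 2
  H356 vs H87: 5
  H389 vs H87: 5
The smallest is 2, between H356 and H389.

2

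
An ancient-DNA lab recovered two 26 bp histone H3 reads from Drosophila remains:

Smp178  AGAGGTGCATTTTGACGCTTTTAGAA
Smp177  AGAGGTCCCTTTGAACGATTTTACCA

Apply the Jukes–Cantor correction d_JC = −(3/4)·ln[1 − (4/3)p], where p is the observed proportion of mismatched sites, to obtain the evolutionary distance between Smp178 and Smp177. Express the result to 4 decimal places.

0.3335

Differing sites — 7:G/C; 9:A/C; 13:T/G; 14:G/A; 18:C/A; 24:G/C; 25:A/C.
p = 7/26 = 0.269231.
d = −0.75 · ln(1 − (4/3)·0.269231) = −0.75 · ln(0.641025) = −0.75 · (-0.444687) = 0.3335.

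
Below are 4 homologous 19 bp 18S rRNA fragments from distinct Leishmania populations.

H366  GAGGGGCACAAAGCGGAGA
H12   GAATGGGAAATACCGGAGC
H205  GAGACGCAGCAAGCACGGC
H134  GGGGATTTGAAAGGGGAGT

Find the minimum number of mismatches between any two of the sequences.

Pairwise Hamming distances:
  H366 vs H12: 7
  H366 vs H205: 8
  H366 vs H134: 8
  H12 vs H205: 11
  H12 vs H134: 12
  H205 vs H134: 12
The smallest is 7, between H366 and H12.

7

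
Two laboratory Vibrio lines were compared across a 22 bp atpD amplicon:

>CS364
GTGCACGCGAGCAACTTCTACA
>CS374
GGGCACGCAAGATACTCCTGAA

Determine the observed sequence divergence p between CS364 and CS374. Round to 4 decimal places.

0.3182

Mismatches occur at site 2 (T↔G), site 9 (G↔A), site 12 (C↔A), site 13 (A↔T), site 17 (T↔C), site 20 (A↔G), site 21 (C↔A).
There are 7 differences over 22 sites, so p = 7/22 = 0.3182.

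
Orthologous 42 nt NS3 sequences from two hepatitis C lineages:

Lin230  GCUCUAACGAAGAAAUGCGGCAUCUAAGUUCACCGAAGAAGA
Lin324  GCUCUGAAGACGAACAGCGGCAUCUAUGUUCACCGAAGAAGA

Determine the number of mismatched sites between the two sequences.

Differing sites — 6:A/G; 8:C/A; 11:A/C; 15:A/C; 16:U/A; 27:A/U.
That gives 6 mismatches out of 42 aligned sites, so the Hamming distance is 6.

6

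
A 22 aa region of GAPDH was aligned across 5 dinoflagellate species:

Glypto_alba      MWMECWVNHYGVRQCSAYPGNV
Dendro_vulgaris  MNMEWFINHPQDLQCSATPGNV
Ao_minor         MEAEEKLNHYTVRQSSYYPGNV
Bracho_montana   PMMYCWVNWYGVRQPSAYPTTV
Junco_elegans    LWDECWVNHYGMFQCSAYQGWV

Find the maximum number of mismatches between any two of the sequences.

Pairwise Hamming distances:
  Glypto_alba vs Dendro_vulgaris: 9
  Glypto_alba vs Ao_minor: 8
  Glypto_alba vs Bracho_montana: 7
  Glypto_alba vs Junco_elegans: 6
  Dendro_vulgaris vs Ao_minor: 12
  Dendro_vulgaris vs Bracho_montana: 15
  Dendro_vulgaris vs Junco_elegans: 13
  Ao_minor vs Bracho_montana: 13
  Ao_minor vs Junco_elegans: 13
  Bracho_montana vs Junco_elegans: 11
The largest is 15, between Dendro_vulgaris and Bracho_montana.

15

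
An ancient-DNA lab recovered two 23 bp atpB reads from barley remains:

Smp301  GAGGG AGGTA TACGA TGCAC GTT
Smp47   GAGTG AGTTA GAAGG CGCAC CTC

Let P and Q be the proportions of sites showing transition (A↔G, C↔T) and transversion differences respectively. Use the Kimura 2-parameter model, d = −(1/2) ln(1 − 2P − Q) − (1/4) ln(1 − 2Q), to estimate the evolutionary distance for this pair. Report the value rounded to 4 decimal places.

0.4679

Mismatches occur at site 4 (G↔T, transversion), site 8 (G↔T, transversion), site 11 (T↔G, transversion), site 13 (C↔A, transversion), site 15 (A↔G, transition), site 16 (T↔C, transition), site 21 (G↔C, transversion), site 23 (T↔C, transition).
Of the 8 differences, 3 transitions and 5 transversions over 23 sites: P = 3/23 = 0.130435, Q = 5/23 = 0.217391.
d = −0.5·ln(0.521739) − 0.25·ln(0.565218) = −0.5·(-0.650588) − 0.25·(-0.570544) = 0.4679.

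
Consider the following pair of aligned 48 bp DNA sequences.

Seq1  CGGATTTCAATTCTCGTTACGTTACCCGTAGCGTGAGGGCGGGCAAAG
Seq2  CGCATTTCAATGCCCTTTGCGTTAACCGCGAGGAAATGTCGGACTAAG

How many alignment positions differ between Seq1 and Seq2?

16

Mismatches occur at site 3 (G/C), site 12 (T/G), site 14 (T/C), site 16 (G/T), site 19 (A/G), site 25 (C/A), site 29 (T/C), site 30 (A/G), site 31 (G/A), site 32 (C/G), site 34 (T/A), site 35 (G/A), site 37 (G/T), site 39 (G/T), site 43 (G/A), site 45 (A/T).
That gives 16 mismatches out of 48 aligned sites, so the Hamming distance is 16.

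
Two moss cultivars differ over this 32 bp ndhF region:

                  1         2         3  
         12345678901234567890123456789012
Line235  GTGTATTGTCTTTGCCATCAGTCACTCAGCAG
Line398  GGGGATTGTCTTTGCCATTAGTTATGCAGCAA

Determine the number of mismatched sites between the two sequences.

7

Differing sites — 2:T/G; 4:T/G; 19:C/T; 23:C/T; 25:C/T; 26:T/G; 32:G/A.
That gives 7 mismatches out of 32 aligned sites, so the Hamming distance is 7.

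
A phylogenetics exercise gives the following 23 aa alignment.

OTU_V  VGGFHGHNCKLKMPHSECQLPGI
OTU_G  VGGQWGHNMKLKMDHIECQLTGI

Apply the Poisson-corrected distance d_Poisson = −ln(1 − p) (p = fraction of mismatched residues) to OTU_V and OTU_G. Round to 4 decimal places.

0.3023

The sequences differ at positions 4 (F/Q), 5 (H/W), 9 (C/M), 14 (P/D), 16 (S/I), 21 (P/T).
p = 6/23 = 0.260870.
d = −ln(1 − 0.260870) = −ln(0.739130) = 0.3023.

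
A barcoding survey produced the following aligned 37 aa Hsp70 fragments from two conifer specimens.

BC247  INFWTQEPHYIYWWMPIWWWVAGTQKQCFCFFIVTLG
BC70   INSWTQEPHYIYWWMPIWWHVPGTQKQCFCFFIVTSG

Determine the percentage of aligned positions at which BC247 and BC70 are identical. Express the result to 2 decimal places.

The sequences differ at positions 3 (F/S), 20 (W/H), 22 (A/P), 36 (L/S).
33 of the 37 sites match, so the percent identity is 33/37 × 100 = 89.19%.

89.19%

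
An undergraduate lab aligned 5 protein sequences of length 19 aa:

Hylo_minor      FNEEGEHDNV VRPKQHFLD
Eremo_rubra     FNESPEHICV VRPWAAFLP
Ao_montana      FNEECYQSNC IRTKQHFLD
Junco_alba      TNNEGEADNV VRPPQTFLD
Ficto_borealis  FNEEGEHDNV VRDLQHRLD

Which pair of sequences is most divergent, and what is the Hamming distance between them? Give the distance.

Pairwise Hamming distances:
  Hylo_minor vs Eremo_rubra: 8
  Hylo_minor vs Ao_montana: 7
  Hylo_minor vs Junco_alba: 5
  Hylo_minor vs Ficto_borealis: 3
  Eremo_rubra vs Ao_montana: 13
  Eremo_rubra vs Junco_alba: 11
  Eremo_rubra vs Ficto_borealis: 10
  Ao_montana vs Junco_alba: 11
  Ao_montana vs Ficto_borealis: 9
  Junco_alba vs Ficto_borealis: 7
The largest is 13, between Eremo_rubra and Ao_montana.

13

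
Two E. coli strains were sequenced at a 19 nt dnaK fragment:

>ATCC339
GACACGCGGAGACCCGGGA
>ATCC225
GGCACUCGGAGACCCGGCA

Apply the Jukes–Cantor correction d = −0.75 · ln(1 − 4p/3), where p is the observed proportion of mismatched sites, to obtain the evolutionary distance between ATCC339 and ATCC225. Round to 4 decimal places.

0.1773

The sequences differ at positions 2 (A/G), 6 (G/U), 18 (G/C).
p = 3/19 = 0.157895.
d = −0.75 · ln(1 − (4/3)·0.157895) = −0.75 · ln(0.789473) = −0.75 · (-0.236390) = 0.1773.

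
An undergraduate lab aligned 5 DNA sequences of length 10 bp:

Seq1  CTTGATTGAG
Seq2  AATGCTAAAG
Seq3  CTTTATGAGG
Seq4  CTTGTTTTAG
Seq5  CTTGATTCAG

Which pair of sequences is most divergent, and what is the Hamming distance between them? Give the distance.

Pairwise Hamming distances:
  Seq1 vs Seq2: 5
  Seq1 vs Seq3: 4
  Seq1 vs Seq4: 2
  Seq1 vs Seq5: 1
  Seq2 vs Seq3: 6
  Seq2 vs Seq4: 5
  Seq2 vs Seq5: 5
  Seq3 vs Seq4: 5
  Seq3 vs Seq5: 4
  Seq4 vs Seq5: 2
The largest is 6, between Seq2 and Seq3.

6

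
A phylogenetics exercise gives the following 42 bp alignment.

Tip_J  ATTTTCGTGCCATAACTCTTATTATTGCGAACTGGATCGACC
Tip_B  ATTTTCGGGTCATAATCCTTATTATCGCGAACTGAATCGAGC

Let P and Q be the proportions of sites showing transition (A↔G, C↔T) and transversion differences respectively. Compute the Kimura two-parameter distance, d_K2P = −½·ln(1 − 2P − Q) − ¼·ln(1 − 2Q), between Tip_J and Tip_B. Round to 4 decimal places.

0.1933

Differing sites — 8:T/G (Tv); 10:C/T (Ti); 16:C/T (Ti); 17:T/C (Ti); 26:T/C (Ti); 35:G/A (Ti); 41:C/G (Tv).
Of the 7 differences, 5 transitions and 2 transversions over 42 sites: P = 5/42 = 0.119048, Q = 2/42 = 0.047619.
d = −0.5·ln(0.714285) − 0.25·ln(0.904762) = −0.5·(-0.336473) − 0.25·(-0.100083) = 0.1933.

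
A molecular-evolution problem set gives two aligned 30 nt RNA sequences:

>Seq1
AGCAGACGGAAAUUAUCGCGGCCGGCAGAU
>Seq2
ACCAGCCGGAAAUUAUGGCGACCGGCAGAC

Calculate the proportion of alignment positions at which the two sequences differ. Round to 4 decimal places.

Mismatches occur at site 2 (G↔C), site 6 (A↔C), site 17 (C↔G), site 21 (G↔A), site 30 (U↔C).
There are 5 differences over 30 sites, so p = 5/30 = 0.1667.

0.1667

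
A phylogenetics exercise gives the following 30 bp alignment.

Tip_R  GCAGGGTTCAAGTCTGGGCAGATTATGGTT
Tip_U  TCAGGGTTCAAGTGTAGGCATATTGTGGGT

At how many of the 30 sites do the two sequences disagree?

Differing sites — 1:G/T; 14:C/G; 16:G/A; 21:G/T; 25:A/G; 29:T/G.
That gives 6 mismatches out of 30 aligned sites, so the Hamming distance is 6.

6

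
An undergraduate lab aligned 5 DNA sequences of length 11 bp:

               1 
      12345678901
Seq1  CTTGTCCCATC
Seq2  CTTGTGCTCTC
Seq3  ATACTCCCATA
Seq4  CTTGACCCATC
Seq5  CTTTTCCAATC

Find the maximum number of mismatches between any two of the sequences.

Pairwise Hamming distances:
  Seq1 vs Seq2: 3
  Seq1 vs Seq3: 4
  Seq1 vs Seq4: 1
  Seq1 vs Seq5: 2
  Seq2 vs Seq3: 7
  Seq2 vs Seq4: 4
  Seq2 vs Seq5: 4
  Seq3 vs Seq4: 5
  Seq3 vs Seq5: 5
  Seq4 vs Seq5: 3
The largest is 7, between Seq2 and Seq3.

7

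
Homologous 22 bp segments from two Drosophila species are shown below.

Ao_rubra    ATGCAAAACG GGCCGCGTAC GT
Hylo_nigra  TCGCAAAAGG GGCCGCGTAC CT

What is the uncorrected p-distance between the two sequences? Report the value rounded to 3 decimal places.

Mismatches occur at site 1 (A→T), site 2 (T→C), site 9 (C→G), site 21 (G→C).
There are 4 differences over 22 sites, so p = 4/22 = 0.182.

0.182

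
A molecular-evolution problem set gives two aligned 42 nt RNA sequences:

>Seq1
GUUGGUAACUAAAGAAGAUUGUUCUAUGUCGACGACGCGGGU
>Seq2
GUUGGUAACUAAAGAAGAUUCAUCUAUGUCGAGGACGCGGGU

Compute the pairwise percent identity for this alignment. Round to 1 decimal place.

The sequences differ at positions 21 (G/C), 22 (U/A), 33 (C/G).
39 of the 42 sites match, so the percent identity is 39/42 × 100 = 92.9%.

92.9%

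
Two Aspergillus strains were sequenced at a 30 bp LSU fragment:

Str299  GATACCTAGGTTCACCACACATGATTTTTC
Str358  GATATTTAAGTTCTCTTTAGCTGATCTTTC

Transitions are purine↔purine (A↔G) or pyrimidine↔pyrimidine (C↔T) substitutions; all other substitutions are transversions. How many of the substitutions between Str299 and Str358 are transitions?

Mismatches occur at site 5 (C/T, transition), site 6 (C/T, transition), site 9 (G/A, transition), site 14 (A/T, transversion), site 16 (C/T, transition), site 17 (A/T, transversion), site 18 (C/T, transition), site 20 (C/G, transversion), site 21 (A/C, transversion), site 26 (T/C, transition).
Of the 10 differences, 6 transitions and 4 transversions, so the answer is 6.

6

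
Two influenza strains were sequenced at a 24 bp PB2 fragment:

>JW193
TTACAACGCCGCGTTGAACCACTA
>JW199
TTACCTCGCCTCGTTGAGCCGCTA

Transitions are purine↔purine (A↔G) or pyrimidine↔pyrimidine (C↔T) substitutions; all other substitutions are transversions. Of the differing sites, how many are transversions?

The sequences differ at positions 5 (A/C, transversion), 6 (A/T, transversion), 11 (G/T, transversion), 18 (A/G, transition), 21 (A/G, transition).
Of the 5 differences, 2 transitions and 3 transversions, so the answer is 3.

3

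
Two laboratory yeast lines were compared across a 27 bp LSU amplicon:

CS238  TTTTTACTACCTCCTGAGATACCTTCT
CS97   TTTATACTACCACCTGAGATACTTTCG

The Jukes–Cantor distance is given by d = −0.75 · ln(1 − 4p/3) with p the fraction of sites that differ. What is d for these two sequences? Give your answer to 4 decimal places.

0.1650

The sequences differ at positions 4 (T/A), 12 (T/A), 23 (C/T), 27 (T/G).
p = 4/27 = 0.148148.
d = −0.75 · ln(1 − (4/3)·0.148148) = −0.75 · ln(0.802469) = −0.75 · (-0.220062) = 0.1650.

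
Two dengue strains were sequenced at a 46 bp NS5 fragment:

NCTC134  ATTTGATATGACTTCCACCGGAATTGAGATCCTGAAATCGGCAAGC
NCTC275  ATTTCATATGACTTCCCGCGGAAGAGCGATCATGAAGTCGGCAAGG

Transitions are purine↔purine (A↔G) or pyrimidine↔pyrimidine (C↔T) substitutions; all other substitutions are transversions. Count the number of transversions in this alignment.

The sequences differ at positions 5 (G/C, transversion), 17 (A/C, transversion), 18 (C/G, transversion), 24 (T/G, transversion), 25 (T/A, transversion), 27 (A/C, transversion), 32 (C/A, transversion), 37 (A/G, transition), 46 (C/G, transversion).
Of the 9 differences, 1 transition and 8 transversions, so the answer is 8.

8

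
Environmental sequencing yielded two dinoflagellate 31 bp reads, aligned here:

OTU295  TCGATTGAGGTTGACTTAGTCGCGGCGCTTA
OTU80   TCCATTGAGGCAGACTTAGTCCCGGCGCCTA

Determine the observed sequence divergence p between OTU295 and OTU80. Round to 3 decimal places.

The sequences differ at positions 3 (G/C), 11 (T/C), 12 (T/A), 22 (G/C), 29 (T/C).
There are 5 differences over 31 sites, so p = 5/31 = 0.161.

0.161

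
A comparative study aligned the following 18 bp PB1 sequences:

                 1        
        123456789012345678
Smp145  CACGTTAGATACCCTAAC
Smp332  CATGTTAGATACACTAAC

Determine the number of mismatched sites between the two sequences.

2

The sequences differ at positions 3 (C/T), 13 (C/A).
That gives 2 mismatches out of 18 aligned sites, so the Hamming distance is 2.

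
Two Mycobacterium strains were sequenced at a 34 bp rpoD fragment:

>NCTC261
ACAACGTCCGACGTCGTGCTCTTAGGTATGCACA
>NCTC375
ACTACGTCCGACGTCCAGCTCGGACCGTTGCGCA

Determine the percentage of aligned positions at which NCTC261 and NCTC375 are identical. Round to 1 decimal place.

70.6%

Differing sites — 3:A/T; 16:G/C; 17:T/A; 22:T/G; 23:T/G; 25:G/C; 26:G/C; 27:T/G; 28:A/T; 32:A/G.
24 of the 34 sites match, so the percent identity is 24/34 × 100 = 70.6%.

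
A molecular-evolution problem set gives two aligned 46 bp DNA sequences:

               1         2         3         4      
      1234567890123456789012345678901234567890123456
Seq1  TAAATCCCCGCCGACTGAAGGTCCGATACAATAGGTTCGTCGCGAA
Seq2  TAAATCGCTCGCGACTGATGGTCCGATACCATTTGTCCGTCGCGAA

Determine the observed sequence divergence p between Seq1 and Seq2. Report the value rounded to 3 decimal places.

The sequences differ at positions 7 (C/G), 9 (C/T), 10 (G/C), 11 (C/G), 19 (A/T), 30 (A/C), 33 (A/T), 34 (G/T), 37 (T/C).
There are 9 differences over 46 sites, so p = 9/46 = 0.196.

0.196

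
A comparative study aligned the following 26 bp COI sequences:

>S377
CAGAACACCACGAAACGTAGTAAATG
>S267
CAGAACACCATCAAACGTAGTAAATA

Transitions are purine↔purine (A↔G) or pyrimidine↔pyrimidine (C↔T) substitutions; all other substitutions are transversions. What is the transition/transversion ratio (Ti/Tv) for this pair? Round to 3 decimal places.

2.000

The sequences differ at positions 11 (C/T, transition), 12 (G/C, transversion), 26 (G/A, transition).
Of the 3 differences, 2 transitions and 1 transversion, so Ti/Tv = 2/1 = 2.000.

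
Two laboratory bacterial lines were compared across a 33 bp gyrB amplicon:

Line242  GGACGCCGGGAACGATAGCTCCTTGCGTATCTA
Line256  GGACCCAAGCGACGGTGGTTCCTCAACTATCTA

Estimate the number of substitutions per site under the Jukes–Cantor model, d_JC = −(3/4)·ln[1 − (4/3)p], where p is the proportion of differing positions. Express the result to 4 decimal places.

0.4975

Mismatches occur at site 5 (G↔C), site 7 (C↔A), site 8 (G↔A), site 10 (G↔C), site 11 (A↔G), site 15 (A↔G), site 17 (A↔G), site 19 (C↔T), site 24 (T↔C), site 25 (G↔A), site 26 (C↔A), site 27 (G↔C).
p = 12/33 = 0.363636.
d = −0.75 · ln(1 − (4/3)·0.363636) = −0.75 · ln(0.515152) = −0.75 · (-0.663293) = 0.4975.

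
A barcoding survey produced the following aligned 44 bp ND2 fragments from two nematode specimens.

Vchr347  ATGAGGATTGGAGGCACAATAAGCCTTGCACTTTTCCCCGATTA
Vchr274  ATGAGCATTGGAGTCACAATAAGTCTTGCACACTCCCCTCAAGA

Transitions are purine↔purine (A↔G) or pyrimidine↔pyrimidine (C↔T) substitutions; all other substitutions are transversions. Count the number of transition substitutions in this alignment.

4

The sequences differ at positions 6 (G/C, transversion), 14 (G/T, transversion), 24 (C/T, transition), 32 (T/A, transversion), 33 (T/C, transition), 35 (T/C, transition), 39 (C/T, transition), 40 (G/C, transversion), 42 (T/A, transversion), 43 (T/G, transversion).
Of the 10 differences, 4 transitions and 6 transversions, so the answer is 4.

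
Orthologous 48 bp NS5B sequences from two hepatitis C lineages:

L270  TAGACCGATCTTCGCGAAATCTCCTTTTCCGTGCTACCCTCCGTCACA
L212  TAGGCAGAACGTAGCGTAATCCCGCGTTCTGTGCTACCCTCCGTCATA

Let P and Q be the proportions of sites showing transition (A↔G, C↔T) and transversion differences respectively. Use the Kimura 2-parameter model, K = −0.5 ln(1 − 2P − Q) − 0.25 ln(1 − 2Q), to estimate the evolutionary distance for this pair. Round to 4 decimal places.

0.3048

Differing sites — 4:A/G (Ti); 6:C/A (Tv); 9:T/A (Tv); 11:T/G (Tv); 13:C/A (Tv); 17:A/T (Tv); 22:T/C (Ti); 24:C/G (Tv); 25:T/C (Ti); 26:T/G (Tv); 30:C/T (Ti); 47:C/T (Ti).
Of the 12 differences, 5 transitions and 7 transversions over 48 sites: P = 5/48 = 0.104167, Q = 7/48 = 0.145833.
d = −0.5·ln(0.645833) − 0.25·ln(0.708334) = −0.5·(-0.437214) − 0.25·(-0.344840) = 0.3048.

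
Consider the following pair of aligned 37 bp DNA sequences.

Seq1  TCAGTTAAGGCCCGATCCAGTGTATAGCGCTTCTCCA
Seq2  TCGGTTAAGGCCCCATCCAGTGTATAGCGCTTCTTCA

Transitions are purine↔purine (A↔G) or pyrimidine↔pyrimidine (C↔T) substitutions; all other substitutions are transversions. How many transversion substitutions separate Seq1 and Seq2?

The sequences differ at positions 3 (A/G, transition), 14 (G/C, transversion), 35 (C/T, transition).
Of the 3 differences, 2 transitions and 1 transversion, so the answer is 1.

1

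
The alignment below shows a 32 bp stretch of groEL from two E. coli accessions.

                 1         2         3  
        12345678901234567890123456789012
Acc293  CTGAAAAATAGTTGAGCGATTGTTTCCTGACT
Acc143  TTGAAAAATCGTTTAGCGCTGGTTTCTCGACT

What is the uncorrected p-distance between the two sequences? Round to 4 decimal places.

The sequences differ at positions 1 (C/T), 10 (A/C), 14 (G/T), 19 (A/C), 21 (T/G), 27 (C/T), 28 (T/C).
There are 7 differences over 32 sites, so p = 7/32 = 0.2188.

0.2188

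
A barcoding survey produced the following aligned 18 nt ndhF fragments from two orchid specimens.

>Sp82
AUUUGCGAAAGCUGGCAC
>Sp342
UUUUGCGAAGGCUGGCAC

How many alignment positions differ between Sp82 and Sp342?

2

The sequences differ at positions 1 (A/U), 10 (A/G).
That gives 2 mismatches out of 18 aligned sites, so the Hamming distance is 2.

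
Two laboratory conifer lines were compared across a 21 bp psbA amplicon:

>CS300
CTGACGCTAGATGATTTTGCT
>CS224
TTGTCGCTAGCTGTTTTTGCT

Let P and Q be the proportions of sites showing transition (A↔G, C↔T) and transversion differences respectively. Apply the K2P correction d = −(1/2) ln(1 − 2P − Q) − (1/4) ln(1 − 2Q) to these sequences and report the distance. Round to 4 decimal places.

0.2201

The sequences differ at positions 1 (C/T, transition), 4 (A/T, transversion), 11 (A/C, transversion), 14 (A/T, transversion).
Of the 4 differences, 1 transition and 3 transversions over 21 sites: P = 1/21 = 0.047619, Q = 3/21 = 0.142857.
d = −0.5·ln(0.761905) − 0.25·ln(0.714286) = −0.5·(-0.271933) − 0.25·(-0.336472) = 0.2201.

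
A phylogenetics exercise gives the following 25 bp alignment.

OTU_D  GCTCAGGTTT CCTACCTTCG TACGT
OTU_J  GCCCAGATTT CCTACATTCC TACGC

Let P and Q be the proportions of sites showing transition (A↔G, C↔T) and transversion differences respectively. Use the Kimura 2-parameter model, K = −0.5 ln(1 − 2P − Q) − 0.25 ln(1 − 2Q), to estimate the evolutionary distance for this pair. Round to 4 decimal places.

The sequences differ at positions 3 (T/C, transition), 7 (G/A, transition), 16 (C/A, transversion), 20 (G/C, transversion), 25 (T/C, transition).
Of the 5 differences, 3 transitions and 2 transversions over 25 sites: P = 3/25 = 0.120000, Q = 2/25 = 0.080000.
d = −0.5·ln(0.680000) − 0.25·ln(0.840000) = −0.5·(-0.385662) − 0.25·(-0.174353) = 0.2364.

0.2364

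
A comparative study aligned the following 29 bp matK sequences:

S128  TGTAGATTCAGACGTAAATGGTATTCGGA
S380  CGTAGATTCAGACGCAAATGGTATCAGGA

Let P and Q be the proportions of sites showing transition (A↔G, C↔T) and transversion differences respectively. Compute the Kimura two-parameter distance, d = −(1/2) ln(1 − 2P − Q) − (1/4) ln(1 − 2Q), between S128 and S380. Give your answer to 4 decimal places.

0.1560

Mismatches occur at site 1 (T↔C, transition), site 15 (T↔C, transition), site 25 (T↔C, transition), site 26 (C↔A, transversion).
Of the 4 differences, 3 transitions and 1 transversion over 29 sites: P = 3/29 = 0.103448, Q = 1/29 = 0.034483.
d = −0.5·ln(0.758621) − 0.25·ln(0.931034) = −0.5·(-0.276253) − 0.25·(-0.071459) = 0.1560.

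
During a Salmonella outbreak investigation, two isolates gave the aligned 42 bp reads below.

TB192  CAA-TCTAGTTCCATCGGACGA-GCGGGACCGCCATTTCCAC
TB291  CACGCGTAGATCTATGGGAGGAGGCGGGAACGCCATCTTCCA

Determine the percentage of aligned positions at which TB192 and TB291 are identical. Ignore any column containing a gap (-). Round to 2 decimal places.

Excluding the 2 gap columns leaves 40 comparable sites.
Differing sites — 3:A/C; 5:T/C; 6:C/G; 10:T/A; 13:C/T; 16:C/G; 20:C/G; 30:C/A; 37:T/C; 39:C/T; 41:A/C; 42:C/A.
28 of the 40 comparable sites match, so the percent identity is 28/40 × 100 = 70.00%.

70.00%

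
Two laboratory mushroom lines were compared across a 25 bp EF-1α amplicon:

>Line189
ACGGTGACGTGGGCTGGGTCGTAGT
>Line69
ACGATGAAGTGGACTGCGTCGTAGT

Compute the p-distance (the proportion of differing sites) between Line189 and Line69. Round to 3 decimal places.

0.160

The sequences differ at positions 4 (G/A), 8 (C/A), 13 (G/A), 17 (G/C).
There are 4 differences over 25 sites, so p = 4/25 = 0.160.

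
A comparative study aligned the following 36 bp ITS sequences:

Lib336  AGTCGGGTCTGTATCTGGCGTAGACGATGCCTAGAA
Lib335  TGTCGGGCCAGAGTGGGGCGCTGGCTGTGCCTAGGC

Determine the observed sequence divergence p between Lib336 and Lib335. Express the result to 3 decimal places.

0.389

Differing sites — 1:A/T; 8:T/C; 10:T/A; 12:T/A; 13:A/G; 15:C/G; 16:T/G; 21:T/C; 22:A/T; 24:A/G; 26:G/T; 27:A/G; 35:A/G; 36:A/C.
There are 14 differences over 36 sites, so p = 14/36 = 0.389.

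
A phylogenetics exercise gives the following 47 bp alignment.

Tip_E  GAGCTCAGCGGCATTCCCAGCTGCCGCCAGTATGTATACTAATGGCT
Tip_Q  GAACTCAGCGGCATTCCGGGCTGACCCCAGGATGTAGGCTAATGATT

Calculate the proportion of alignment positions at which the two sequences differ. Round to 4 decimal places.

0.2128

The sequences differ at positions 3 (G/A), 18 (C/G), 19 (A/G), 24 (C/A), 26 (G/C), 31 (T/G), 37 (T/G), 38 (A/G), 45 (G/A), 46 (C/T).
There are 10 differences over 47 sites, so p = 10/47 = 0.2128.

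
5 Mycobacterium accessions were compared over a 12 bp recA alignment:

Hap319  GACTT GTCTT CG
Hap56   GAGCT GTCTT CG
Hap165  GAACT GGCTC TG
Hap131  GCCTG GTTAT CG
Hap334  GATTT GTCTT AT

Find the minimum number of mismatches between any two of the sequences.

2

Pairwise Hamming distances:
  Hap319 vs Hap56: 2
  Hap319 vs Hap165: 5
  Hap319 vs Hap131: 4
  Hap319 vs Hap334: 3
  Hap56 vs Hap165: 4
  Hap56 vs Hap131: 6
  Hap56 vs Hap334: 4
  Hap165 vs Hap131: 9
  Hap165 vs Hap334: 6
  Hap131 vs Hap334: 7
The smallest is 2, between Hap319 and Hap56.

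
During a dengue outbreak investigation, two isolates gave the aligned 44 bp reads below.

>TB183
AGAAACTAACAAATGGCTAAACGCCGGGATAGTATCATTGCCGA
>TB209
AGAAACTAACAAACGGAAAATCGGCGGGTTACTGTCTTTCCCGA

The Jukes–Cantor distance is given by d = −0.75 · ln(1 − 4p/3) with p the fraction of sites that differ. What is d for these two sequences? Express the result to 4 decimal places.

0.2708

The sequences differ at positions 14 (T/C), 17 (C/A), 18 (T/A), 21 (A/T), 24 (C/G), 29 (A/T), 32 (G/C), 34 (A/G), 37 (A/T), 40 (G/C).
p = 10/44 = 0.227273.
d = −0.75 · ln(1 − (4/3)·0.227273) = −0.75 · ln(0.696969) = −0.75 · (-0.361014) = 0.2708.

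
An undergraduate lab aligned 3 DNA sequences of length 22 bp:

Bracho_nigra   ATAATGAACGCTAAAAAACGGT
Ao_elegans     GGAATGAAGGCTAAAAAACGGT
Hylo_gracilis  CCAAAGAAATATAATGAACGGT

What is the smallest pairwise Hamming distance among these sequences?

Pairwise Hamming distances:
  Bracho_nigra vs Ao_elegans: 3
  Bracho_nigra vs Hylo_gracilis: 8
  Ao_elegans vs Hylo_gracilis: 8
The smallest is 3, between Bracho_nigra and Ao_elegans.

3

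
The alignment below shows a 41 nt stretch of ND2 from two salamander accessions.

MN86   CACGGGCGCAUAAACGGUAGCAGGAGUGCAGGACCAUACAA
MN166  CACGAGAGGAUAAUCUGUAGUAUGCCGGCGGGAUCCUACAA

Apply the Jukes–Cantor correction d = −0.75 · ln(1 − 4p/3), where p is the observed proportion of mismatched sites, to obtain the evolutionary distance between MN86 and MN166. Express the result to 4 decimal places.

0.4121

Mismatches occur at site 5 (G→A), site 7 (C→A), site 9 (C→G), site 14 (A→U), site 16 (G→U), site 21 (C→U), site 23 (G→U), site 25 (A→C), site 26 (G→C), site 27 (U→G), site 30 (A→G), site 34 (C→U), site 36 (A→C).
p = 13/41 = 0.317073.
d = −0.75 · ln(1 − (4/3)·0.317073) = −0.75 · ln(0.577236) = −0.75 · (-0.549504) = 0.4121.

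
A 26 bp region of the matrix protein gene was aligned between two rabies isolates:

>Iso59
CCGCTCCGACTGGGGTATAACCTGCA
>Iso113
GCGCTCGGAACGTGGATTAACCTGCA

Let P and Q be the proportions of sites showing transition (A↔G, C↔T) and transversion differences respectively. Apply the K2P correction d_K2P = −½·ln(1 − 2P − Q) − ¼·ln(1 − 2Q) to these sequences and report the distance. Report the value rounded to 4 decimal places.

0.3386

Differing sites — 1:C/G (Tv); 7:C/G (Tv); 10:C/A (Tv); 11:T/C (Ti); 13:G/T (Tv); 16:T/A (Tv); 17:A/T (Tv).
Of the 7 differences, 1 transition and 6 transversions over 26 sites: P = 1/26 = 0.038462, Q = 6/26 = 0.230769.
d = −0.5·ln(0.692307) − 0.25·ln(0.538462) = −0.5·(-0.367726) − 0.25·(-0.619038) = 0.3386.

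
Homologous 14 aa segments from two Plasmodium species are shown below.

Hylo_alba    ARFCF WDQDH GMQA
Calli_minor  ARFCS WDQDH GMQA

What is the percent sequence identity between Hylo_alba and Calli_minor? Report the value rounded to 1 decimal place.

92.9%

A single mismatch occurs at site 5 (F/S).
13 of the 14 sites match, so the percent identity is 13/14 × 100 = 92.9%.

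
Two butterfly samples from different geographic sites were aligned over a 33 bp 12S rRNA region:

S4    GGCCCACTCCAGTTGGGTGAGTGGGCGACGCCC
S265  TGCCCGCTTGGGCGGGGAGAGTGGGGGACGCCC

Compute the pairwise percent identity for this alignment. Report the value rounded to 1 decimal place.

The sequences differ at positions 1 (G/T), 6 (A/G), 9 (C/T), 10 (C/G), 11 (A/G), 13 (T/C), 14 (T/G), 18 (T/A), 26 (C/G).
24 of the 33 sites match, so the percent identity is 24/33 × 100 = 72.7%.

72.7%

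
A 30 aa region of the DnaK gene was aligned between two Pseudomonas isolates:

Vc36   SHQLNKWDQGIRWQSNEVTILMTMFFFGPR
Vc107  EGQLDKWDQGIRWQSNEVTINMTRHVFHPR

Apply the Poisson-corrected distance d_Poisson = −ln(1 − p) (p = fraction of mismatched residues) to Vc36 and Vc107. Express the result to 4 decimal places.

0.3102

Mismatches occur at site 1 (S→E), site 2 (H→G), site 5 (N→D), site 21 (L→N), site 24 (M→R), site 25 (F→H), site 26 (F→V), site 28 (G→H).
p = 8/30 = 0.266667.
d = −ln(1 − 0.266667) = −ln(0.733333) = 0.3102.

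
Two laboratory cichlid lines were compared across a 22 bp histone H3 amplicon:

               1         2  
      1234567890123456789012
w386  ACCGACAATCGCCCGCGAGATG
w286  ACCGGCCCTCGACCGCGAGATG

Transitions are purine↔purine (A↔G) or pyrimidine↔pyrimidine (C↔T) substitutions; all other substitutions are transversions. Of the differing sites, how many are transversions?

Mismatches occur at site 5 (A↔G, transition), site 7 (A↔C, transversion), site 8 (A↔C, transversion), site 12 (C↔A, transversion).
Of the 4 differences, 1 transition and 3 transversions, so the answer is 3.

3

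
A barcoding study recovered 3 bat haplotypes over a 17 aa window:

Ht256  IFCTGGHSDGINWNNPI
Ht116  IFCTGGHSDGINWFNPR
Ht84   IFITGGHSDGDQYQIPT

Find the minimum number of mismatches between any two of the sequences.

Pairwise Hamming distances:
  Ht256 vs Ht116: 2
  Ht256 vs Ht84: 7
  Ht116 vs Ht84: 7
The smallest is 2, between Ht256 and Ht116.

2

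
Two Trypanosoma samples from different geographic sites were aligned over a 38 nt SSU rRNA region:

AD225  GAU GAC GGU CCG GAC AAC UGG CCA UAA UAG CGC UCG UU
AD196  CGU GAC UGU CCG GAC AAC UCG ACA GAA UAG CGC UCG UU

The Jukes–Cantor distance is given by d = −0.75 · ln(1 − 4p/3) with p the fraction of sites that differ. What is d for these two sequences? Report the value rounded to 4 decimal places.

0.1773

Mismatches occur at site 1 (G/C), site 2 (A/G), site 7 (G/U), site 20 (G/C), site 22 (C/A), site 25 (U/G).
p = 6/38 = 0.157895.
d = −0.75 · ln(1 − (4/3)·0.157895) = −0.75 · ln(0.789473) = −0.75 · (-0.236390) = 0.1773.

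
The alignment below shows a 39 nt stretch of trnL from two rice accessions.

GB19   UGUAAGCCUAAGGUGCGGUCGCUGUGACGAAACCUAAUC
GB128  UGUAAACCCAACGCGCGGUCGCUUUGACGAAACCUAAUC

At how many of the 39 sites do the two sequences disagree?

5

Differing sites — 6:G/A; 9:U/C; 12:G/C; 14:U/C; 24:G/U.
That gives 5 mismatches out of 39 aligned sites, so the Hamming distance is 5.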